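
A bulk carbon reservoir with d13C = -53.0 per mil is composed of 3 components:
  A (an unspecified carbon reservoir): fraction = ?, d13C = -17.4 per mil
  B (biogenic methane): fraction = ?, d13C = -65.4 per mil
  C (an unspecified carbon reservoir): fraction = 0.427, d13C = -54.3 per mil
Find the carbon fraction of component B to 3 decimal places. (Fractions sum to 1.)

0.413

Let f_B and f_A be the unknown fractions; fractions sum to 1 so f_B + f_A = 0.573.
Mass balance: Σ fᵢ·δᵢ = δ_bulk ⇒ f_B·(-65.4) + f_A·(-17.4) = -53.0 − (-23.186) = -29.814
Substitute f_A = 0.573 − f_B:
f_B·(-65.4 − -17.4) = -29.814 − 0.573×(-17.4) = -19.844
f_B = -19.844 / -48.0 = 0.4134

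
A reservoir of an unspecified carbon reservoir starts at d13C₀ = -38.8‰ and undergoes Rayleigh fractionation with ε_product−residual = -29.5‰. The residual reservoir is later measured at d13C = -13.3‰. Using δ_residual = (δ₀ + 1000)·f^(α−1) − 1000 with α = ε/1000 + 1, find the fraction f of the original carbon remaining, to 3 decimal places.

0.412

α − 1 = ε/1000 = -0.0295
(δ_res + 1000)/(δ₀ + 1000) = (-13.3 + 1000)/(-38.8 + 1000) = 986.7/961.2 = 1.026529
f = 1.026529^(1/-0.0295) = exp(ln(1.026529)/-0.0295) = exp(0.02618/-0.0295)
f = exp(-0.8876) = 0.4117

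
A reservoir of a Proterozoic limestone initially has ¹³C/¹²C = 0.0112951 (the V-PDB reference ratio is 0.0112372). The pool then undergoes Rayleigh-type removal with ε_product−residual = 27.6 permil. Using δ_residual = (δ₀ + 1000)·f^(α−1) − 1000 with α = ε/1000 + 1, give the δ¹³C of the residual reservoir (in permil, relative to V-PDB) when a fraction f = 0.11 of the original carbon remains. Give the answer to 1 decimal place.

-54.3 permil

δ₀ = (0.0112951/0.0112372 − 1)×1000 = (1.005153 − 1)×1000 = 5.153 permil
α − 1 = ε/1000 = 0.0276
f^(α−1) = 0.11^(0.0276) = 0.940898
δ_res = (5.153 + 1000) × 0.940898 − 1000 = 945.746 − 1000 = -54.25 permil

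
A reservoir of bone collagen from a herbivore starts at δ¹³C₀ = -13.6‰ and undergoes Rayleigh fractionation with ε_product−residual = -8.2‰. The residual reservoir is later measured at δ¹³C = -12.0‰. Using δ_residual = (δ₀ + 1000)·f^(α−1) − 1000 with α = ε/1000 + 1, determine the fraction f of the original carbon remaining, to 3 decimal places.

0.821

α − 1 = ε/1000 = -0.0082
(δ_res + 1000)/(δ₀ + 1000) = (-12.0 + 1000)/(-13.6 + 1000) = 988.0/986.4 = 1.001622
f = 1.001622^(1/-0.0082) = exp(ln(1.001622)/-0.0082) = exp(0.00162/-0.0082)
f = exp(-0.1977) = 0.8207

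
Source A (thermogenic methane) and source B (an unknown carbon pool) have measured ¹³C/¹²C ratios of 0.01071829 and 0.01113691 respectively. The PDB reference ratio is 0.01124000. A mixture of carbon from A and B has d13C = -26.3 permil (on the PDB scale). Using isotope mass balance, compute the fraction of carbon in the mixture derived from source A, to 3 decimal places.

δ_A = (0.01071829/0.01124000 − 1)×1000 = (0.953585 − 1)×1000 = -46.415 permil
δ_B = (0.01113691/0.01124000 − 1)×1000 = (0.990828 − 1)×1000 = -9.172 permil
f_A = (δ_mix − δ_B)/(δ_A − δ_B) = (-26.3 − (-9.172))/(-46.415 − (-9.172))
f_A = -17.128 / -37.244 = 0.4599

0.460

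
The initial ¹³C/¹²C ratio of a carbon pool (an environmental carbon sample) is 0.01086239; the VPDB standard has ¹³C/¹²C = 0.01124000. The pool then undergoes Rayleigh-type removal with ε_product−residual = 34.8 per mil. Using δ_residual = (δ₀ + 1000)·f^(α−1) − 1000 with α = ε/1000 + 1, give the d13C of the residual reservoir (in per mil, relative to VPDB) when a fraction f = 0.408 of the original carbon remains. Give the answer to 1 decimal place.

-63.3 per mil

δ₀ = (0.01086239/0.01124000 − 1)×1000 = (0.966405 − 1)×1000 = -33.595 per mil
α − 1 = ε/1000 = 0.0348
f^(α−1) = 0.408^(0.0348) = 0.969284
δ_res = (-33.595 + 1000) × 0.969284 − 1000 = 936.721 − 1000 = -63.28 per mil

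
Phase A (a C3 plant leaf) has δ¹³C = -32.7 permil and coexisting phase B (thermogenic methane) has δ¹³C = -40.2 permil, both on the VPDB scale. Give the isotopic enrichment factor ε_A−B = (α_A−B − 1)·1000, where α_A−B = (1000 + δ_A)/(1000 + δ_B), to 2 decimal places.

7.81 permil

α_A−B = (1000 + -32.7) / (1000 + -40.2) = 967.3 / 959.8 = 1.007814
ε_A−B = (1.007814 − 1) × 1000 = 7.814 permil
(The approximation ε ≈ δ_A − δ_B would give 7.5 permil.)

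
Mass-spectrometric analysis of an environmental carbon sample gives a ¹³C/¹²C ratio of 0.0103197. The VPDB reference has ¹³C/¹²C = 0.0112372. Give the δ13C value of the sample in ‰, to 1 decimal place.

δ13C = (R_sample / R_standard − 1) × 1000
R_sample / R_standard = 0.0103197 / 0.0112372 = 0.918352
δ13C = (0.918352 − 1) × 1000 = -81.65‰

-81.6‰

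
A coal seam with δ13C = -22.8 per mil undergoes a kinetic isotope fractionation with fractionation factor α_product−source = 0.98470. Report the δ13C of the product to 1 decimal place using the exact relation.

δ_product = (δ_source + 1000)·α − 1000
δ_product = (-22.8 + 1000) × 0.98470 − 1000
δ_product = 962.249 − 1000 = -37.75 per mil

-37.8 per mil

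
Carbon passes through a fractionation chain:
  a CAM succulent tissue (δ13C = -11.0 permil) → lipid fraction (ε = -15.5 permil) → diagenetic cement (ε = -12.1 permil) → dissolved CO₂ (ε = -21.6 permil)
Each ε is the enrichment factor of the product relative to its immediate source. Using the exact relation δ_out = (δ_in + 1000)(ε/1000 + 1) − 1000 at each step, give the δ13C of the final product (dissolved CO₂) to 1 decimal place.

step 1: δ = (-11.00 + 1000)·(-15.5/1000 + 1) − 1000 = -26.33 permil
step 2: δ = (-26.33 + 1000)·(-12.1/1000 + 1) − 1000 = -38.11 permil
step 3: δ = (-38.11 + 1000)·(-21.6/1000 + 1) − 1000 = -58.89 permil

-58.9 permil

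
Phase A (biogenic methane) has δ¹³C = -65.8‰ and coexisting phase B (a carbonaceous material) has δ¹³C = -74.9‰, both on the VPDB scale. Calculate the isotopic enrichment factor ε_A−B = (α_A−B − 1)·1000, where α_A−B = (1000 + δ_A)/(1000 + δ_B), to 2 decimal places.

α_A−B = (1000 + -65.8) / (1000 + -74.9) = 934.2 / 925.1 = 1.009837
ε_A−B = (1.009837 − 1) × 1000 = 9.837‰
(The approximation ε ≈ δ_A − δ_B would give 9.1‰.)

9.84‰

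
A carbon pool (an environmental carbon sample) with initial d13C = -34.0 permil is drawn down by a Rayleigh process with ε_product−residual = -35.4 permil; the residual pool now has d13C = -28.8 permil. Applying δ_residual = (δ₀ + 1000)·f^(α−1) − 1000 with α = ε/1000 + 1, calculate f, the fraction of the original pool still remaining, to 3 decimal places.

α − 1 = ε/1000 = -0.0354
(δ_res + 1000)/(δ₀ + 1000) = (-28.8 + 1000)/(-34.0 + 1000) = 971.2/966.0 = 1.005383
f = 1.005383^(1/-0.0354) = exp(ln(1.005383)/-0.0354) = exp(0.00537/-0.0354)
f = exp(-0.1517) = 0.8593

0.859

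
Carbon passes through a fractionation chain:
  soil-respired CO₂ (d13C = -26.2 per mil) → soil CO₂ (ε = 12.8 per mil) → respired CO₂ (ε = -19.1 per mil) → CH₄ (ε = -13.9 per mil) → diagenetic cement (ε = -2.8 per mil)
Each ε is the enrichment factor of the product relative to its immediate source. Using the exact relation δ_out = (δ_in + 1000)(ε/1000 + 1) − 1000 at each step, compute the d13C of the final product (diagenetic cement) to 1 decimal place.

step 1: δ = (-26.20 + 1000)·(12.8/1000 + 1) − 1000 = -13.74 per mil
step 2: δ = (-13.74 + 1000)·(-19.1/1000 + 1) − 1000 = -32.57 per mil
step 3: δ = (-32.57 + 1000)·(-13.9/1000 + 1) − 1000 = -46.02 per mil
step 4: δ = (-46.02 + 1000)·(-2.8/1000 + 1) − 1000 = -48.69 per mil

-48.7 per mil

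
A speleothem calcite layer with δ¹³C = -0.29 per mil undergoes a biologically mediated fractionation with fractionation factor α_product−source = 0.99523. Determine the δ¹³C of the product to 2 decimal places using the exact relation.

-5.06 per mil

δ_product = (δ_source + 1000)·α − 1000
δ_product = (-0.29 + 1000) × 0.99523 − 1000
δ_product = 994.941 − 1000 = -5.059 per mil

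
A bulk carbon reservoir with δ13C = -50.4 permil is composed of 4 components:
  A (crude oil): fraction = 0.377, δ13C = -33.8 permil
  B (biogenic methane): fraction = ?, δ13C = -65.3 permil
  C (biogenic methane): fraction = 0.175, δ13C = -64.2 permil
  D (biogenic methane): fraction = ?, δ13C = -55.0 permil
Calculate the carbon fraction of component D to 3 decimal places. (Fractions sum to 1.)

0.275

Let f_D and f_B be the unknown fractions; fractions sum to 1 so f_D + f_B = 0.448.
Mass balance: Σ fᵢ·δᵢ = δ_bulk ⇒ f_D·(-55.0) + f_B·(-65.3) = -50.4 − (-23.978) = -26.422
Substitute f_B = 0.448 − f_D:
f_D·(-55.0 − -65.3) = -26.422 − 0.448×(-65.3) = 2.832
f_D = 2.832 / 10.3 = 0.2750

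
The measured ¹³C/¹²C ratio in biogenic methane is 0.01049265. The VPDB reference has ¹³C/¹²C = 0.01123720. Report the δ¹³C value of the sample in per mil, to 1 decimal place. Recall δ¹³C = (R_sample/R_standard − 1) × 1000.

δ¹³C = (R_sample / R_standard − 1) × 1000
R_sample / R_standard = 0.01049265 / 0.01123720 = 0.933742
δ¹³C = (0.933742 − 1) × 1000 = -66.26 per mil

-66.3 per mil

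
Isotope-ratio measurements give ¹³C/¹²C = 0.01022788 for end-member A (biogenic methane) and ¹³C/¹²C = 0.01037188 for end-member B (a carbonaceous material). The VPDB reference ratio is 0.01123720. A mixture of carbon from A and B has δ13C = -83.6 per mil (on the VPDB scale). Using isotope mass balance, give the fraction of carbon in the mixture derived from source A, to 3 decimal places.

0.515

δ_A = (0.01022788/0.01123720 − 1)×1000 = (0.910180 − 1)×1000 = -89.820 per mil
δ_B = (0.01037188/0.01123720 − 1)×1000 = (0.922995 − 1)×1000 = -77.005 per mil
f_A = (δ_mix − δ_B)/(δ_A − δ_B) = (-83.6 − (-77.005))/(-89.820 − (-77.005))
f_A = -6.595 / -12.815 = 0.5147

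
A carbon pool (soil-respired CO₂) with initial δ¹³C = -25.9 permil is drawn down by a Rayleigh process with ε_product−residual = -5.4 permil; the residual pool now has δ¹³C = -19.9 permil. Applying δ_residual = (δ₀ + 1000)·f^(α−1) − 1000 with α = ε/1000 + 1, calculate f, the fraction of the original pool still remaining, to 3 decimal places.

α − 1 = ε/1000 = -0.0054
(δ_res + 1000)/(δ₀ + 1000) = (-19.9 + 1000)/(-25.9 + 1000) = 980.1/974.1 = 1.006160
f = 1.006160^(1/-0.0054) = exp(ln(1.006160)/-0.0054) = exp(0.00614/-0.0054)
f = exp(-1.1372) = 0.3207

0.321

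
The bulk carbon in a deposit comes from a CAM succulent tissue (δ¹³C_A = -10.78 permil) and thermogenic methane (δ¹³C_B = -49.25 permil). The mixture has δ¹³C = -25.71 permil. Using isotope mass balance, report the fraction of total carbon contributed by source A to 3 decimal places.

0.612

δ_mix = f_A·δ_A + (1 − f_A)·δ_B  ⇒  f_A = (δ_mix − δ_B)/(δ_A − δ_B)
f_A = (-25.71 − (-49.25)) / (-10.78 − (-49.25))
f_A = 23.54 / 38.47 = 0.6119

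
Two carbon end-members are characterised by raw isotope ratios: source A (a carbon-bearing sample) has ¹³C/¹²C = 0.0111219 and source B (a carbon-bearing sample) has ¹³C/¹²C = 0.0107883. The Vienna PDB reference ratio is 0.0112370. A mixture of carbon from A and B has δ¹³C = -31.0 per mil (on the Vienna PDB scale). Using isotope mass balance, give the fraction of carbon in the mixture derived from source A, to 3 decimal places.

0.301

δ_A = (0.0111219/0.0112370 − 1)×1000 = (0.989757 − 1)×1000 = -10.243 per mil
δ_B = (0.0107883/0.0112370 − 1)×1000 = (0.960069 − 1)×1000 = -39.931 per mil
f_A = (δ_mix − δ_B)/(δ_A − δ_B) = (-31.0 − (-39.931))/(-10.243 − (-39.931))
f_A = 8.931 / 29.688 = 0.3008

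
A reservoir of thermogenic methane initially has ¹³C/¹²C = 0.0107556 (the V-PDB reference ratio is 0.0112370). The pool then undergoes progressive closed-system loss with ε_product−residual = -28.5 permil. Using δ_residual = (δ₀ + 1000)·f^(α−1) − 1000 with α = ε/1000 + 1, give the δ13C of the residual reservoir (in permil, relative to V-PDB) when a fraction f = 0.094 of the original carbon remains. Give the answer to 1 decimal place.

δ₀ = (0.0107556/0.0112370 − 1)×1000 = (0.957159 − 1)×1000 = -42.841 permil
α − 1 = ε/1000 = -0.0285
f^(α−1) = 0.094^(-0.0285) = 1.069710
δ_res = (-42.841 + 1000) × 1.069710 − 1000 = 1023.882 − 1000 = 23.88 permil

23.9 permil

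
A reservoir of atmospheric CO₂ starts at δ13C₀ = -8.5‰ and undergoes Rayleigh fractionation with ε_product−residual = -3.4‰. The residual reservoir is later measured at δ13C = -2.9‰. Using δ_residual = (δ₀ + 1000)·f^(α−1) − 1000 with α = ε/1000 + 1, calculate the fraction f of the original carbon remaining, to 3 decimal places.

0.191

α − 1 = ε/1000 = -0.0034
(δ_res + 1000)/(δ₀ + 1000) = (-2.9 + 1000)/(-8.5 + 1000) = 997.1/991.5 = 1.005648
f = 1.005648^(1/-0.0034) = exp(ln(1.005648)/-0.0034) = exp(0.00563/-0.0034)
f = exp(-1.6565) = 0.1908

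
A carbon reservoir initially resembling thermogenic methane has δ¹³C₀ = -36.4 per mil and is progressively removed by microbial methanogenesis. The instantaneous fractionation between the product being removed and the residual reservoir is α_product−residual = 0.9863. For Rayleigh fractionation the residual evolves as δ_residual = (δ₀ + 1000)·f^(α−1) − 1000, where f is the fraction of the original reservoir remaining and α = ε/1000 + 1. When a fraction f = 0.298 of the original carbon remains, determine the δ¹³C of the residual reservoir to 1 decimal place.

-20.3 per mil

Rayleigh residual: δ_res = (δ₀ + 1000)·f^(α−1) − 1000
α − 1 = -0.01370
f^(α−1) = 0.298^(-0.01370) = 1.016724
δ_res = (-36.4 + 1000) × 1.016724 − 1000 = 979.716 − 1000 = -20.28 per mil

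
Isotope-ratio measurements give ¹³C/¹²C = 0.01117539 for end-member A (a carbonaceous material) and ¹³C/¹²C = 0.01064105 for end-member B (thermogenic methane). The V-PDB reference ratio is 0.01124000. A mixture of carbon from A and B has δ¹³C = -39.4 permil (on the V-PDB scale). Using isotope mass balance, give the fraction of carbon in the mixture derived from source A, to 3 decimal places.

0.292

δ_A = (0.01117539/0.01124000 − 1)×1000 = (0.994252 − 1)×1000 = -5.748 permil
δ_B = (0.01064105/0.01124000 − 1)×1000 = (0.946713 − 1)×1000 = -53.287 permil
f_A = (δ_mix − δ_B)/(δ_A − δ_B) = (-39.4 − (-53.287))/(-5.748 − (-53.287))
f_A = 13.887 / 47.539 = 0.2921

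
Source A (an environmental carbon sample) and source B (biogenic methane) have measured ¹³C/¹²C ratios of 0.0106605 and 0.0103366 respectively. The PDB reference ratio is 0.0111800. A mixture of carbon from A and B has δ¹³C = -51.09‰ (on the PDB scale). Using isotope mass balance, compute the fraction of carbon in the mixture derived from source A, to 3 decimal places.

0.840

δ_A = (0.0106605/0.0111800 − 1)×1000 = (0.953533 − 1)×1000 = -46.467‰
δ_B = (0.0103366/0.0111800 − 1)×1000 = (0.924562 − 1)×1000 = -75.438‰
f_A = (δ_mix − δ_B)/(δ_A − δ_B) = (-51.09 − (-75.438))/(-46.467 − (-75.438))
f_A = 24.348 / 28.971 = 0.8404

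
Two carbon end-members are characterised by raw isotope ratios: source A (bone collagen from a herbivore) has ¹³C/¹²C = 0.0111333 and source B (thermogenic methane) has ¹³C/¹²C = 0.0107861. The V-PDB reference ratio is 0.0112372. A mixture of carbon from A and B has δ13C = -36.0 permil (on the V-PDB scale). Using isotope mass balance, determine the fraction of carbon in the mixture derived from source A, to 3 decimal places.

δ_A = (0.0111333/0.0112372 − 1)×1000 = (0.990754 − 1)×1000 = -9.246 permil
δ_B = (0.0107861/0.0112372 − 1)×1000 = (0.959857 − 1)×1000 = -40.143 permil
f_A = (δ_mix − δ_B)/(δ_A − δ_B) = (-36.0 − (-40.143))/(-9.246 − (-40.143))
f_A = 4.143 / 30.897 = 0.1341

0.134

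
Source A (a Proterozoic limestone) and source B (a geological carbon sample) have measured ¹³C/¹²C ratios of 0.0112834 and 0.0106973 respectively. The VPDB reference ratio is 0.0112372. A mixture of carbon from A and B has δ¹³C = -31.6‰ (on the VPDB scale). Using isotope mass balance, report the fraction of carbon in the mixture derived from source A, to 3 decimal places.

0.315

δ_A = (0.0112834/0.0112372 − 1)×1000 = (1.004111 − 1)×1000 = 4.111‰
δ_B = (0.0106973/0.0112372 − 1)×1000 = (0.951954 − 1)×1000 = -48.046‰
f_A = (δ_mix − δ_B)/(δ_A − δ_B) = (-31.6 − (-48.046))/(4.111 − (-48.046))
f_A = 16.446 / 52.157 = 0.3153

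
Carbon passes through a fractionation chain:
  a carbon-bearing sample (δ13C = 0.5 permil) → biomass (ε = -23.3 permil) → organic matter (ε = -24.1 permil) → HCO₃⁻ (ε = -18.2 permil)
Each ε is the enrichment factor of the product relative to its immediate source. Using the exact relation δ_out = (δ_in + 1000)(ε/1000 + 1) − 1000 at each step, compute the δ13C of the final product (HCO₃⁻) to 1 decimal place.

-63.7 permil

step 1: δ = (0.50 + 1000)·(-23.3/1000 + 1) − 1000 = -22.81 permil
step 2: δ = (-22.81 + 1000)·(-24.1/1000 + 1) − 1000 = -46.36 permil
step 3: δ = (-46.36 + 1000)·(-18.2/1000 + 1) − 1000 = -63.72 permil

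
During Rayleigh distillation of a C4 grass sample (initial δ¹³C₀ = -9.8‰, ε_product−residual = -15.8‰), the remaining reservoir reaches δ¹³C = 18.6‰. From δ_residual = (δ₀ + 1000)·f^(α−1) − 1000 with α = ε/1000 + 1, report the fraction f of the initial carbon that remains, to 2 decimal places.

0.17

α − 1 = ε/1000 = -0.0158
(δ_res + 1000)/(δ₀ + 1000) = (18.6 + 1000)/(-9.8 + 1000) = 1018.6/990.2 = 1.028681
f = 1.028681^(1/-0.0158) = exp(ln(1.028681)/-0.0158) = exp(0.02828/-0.0158)
f = exp(-1.7897) = 0.1670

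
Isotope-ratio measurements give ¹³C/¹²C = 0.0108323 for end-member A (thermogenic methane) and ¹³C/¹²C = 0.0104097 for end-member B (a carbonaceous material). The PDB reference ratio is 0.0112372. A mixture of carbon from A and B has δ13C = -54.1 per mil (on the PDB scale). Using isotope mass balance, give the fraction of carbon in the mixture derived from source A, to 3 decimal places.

0.520

δ_A = (0.0108323/0.0112372 − 1)×1000 = (0.963968 − 1)×1000 = -36.032 per mil
δ_B = (0.0104097/0.0112372 − 1)×1000 = (0.926361 − 1)×1000 = -73.639 per mil
f_A = (δ_mix − δ_B)/(δ_A − δ_B) = (-54.1 − (-73.639))/(-36.032 − (-73.639))
f_A = 19.539 / 37.607 = 0.5196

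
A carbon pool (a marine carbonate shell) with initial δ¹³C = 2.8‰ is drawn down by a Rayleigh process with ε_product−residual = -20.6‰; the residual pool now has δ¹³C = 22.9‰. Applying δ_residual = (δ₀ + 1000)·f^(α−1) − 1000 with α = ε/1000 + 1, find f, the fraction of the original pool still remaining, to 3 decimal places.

0.382

α − 1 = ε/1000 = -0.0206
(δ_res + 1000)/(δ₀ + 1000) = (22.9 + 1000)/(2.8 + 1000) = 1022.9/1002.8 = 1.020044
f = 1.020044^(1/-0.0206) = exp(ln(1.020044)/-0.0206) = exp(0.01985/-0.0206)
f = exp(-0.9634) = 0.3816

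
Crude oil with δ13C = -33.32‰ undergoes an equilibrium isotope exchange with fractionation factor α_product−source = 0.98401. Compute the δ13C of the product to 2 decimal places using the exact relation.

δ_product = (δ_source + 1000)·α − 1000
δ_product = (-33.32 + 1000) × 0.98401 − 1000
δ_product = 951.223 − 1000 = -48.777‰

-48.78‰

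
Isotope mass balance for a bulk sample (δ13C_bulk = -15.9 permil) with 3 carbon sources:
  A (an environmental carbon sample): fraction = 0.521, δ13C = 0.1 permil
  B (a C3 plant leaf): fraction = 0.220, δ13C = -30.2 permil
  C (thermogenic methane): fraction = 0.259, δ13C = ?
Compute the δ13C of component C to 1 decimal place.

Isotope mass balance: δ_bulk = Σ fᵢ·δᵢ.
-15.9 = 0.521×(0.1) + 0.220×(-30.2) + 0.259×δ_C
0.259·δ_C = -15.9 − (-6.592) = -9.308
δ_C = -9.308 / 0.259 = -35.94 permil

-35.9 permil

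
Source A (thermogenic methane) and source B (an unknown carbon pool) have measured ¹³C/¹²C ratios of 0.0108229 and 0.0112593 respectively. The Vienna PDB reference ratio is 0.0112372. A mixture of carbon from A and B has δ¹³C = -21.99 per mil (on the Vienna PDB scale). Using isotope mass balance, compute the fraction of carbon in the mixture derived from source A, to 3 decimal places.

δ_A = (0.0108229/0.0112372 − 1)×1000 = (0.963131 − 1)×1000 = -36.869 per mil
δ_B = (0.0112593/0.0112372 − 1)×1000 = (1.001967 − 1)×1000 = 1.967 per mil
f_A = (δ_mix − δ_B)/(δ_A − δ_B) = (-21.99 − (1.967))/(-36.869 − (1.967))
f_A = -23.957 / -38.835 = 0.6169

0.617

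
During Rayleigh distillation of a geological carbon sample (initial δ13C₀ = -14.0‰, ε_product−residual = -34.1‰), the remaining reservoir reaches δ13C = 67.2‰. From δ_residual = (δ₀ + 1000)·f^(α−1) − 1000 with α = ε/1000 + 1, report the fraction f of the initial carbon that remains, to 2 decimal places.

α − 1 = ε/1000 = -0.0341
(δ_res + 1000)/(δ₀ + 1000) = (67.2 + 1000)/(-14.0 + 1000) = 1067.2/986.0 = 1.082353
f = 1.082353^(1/-0.0341) = exp(ln(1.082353)/-0.0341) = exp(0.07914/-0.0341)
f = exp(-2.3207) = 0.0982

0.10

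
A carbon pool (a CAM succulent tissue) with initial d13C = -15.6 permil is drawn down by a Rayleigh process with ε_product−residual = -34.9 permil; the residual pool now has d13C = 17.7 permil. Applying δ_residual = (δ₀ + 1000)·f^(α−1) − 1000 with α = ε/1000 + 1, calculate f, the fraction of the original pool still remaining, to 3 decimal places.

α − 1 = ε/1000 = -0.0349
(δ_res + 1000)/(δ₀ + 1000) = (17.7 + 1000)/(-15.6 + 1000) = 1017.7/984.4 = 1.033828
f = 1.033828^(1/-0.0349) = exp(ln(1.033828)/-0.0349) = exp(0.03327/-0.0349)
f = exp(-0.9532) = 0.3855

0.385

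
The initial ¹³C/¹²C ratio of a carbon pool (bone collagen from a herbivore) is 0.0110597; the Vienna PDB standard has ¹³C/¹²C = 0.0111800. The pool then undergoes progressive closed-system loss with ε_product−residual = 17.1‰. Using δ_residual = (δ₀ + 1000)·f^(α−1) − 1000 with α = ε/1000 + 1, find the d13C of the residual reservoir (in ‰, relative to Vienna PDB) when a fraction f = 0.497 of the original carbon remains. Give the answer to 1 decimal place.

δ₀ = (0.0110597/0.0111800 − 1)×1000 = (0.989240 − 1)×1000 = -10.760‰
α − 1 = ε/1000 = 0.0171
f^(α−1) = 0.497^(0.0171) = 0.988115
δ_res = (-10.760 + 1000) × 0.988115 − 1000 = 977.483 − 1000 = -22.52‰

-22.5‰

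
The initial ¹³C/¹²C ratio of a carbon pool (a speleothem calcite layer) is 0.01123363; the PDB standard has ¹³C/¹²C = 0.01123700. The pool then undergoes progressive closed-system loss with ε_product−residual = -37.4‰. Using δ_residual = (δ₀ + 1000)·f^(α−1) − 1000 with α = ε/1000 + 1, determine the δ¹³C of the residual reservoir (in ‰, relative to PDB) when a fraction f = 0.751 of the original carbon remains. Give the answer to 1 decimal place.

10.5‰

δ₀ = (0.01123363/0.01123700 − 1)×1000 = (0.999700 − 1)×1000 = -0.300‰
α − 1 = ε/1000 = -0.0374
f^(α−1) = 0.751^(-0.0374) = 1.010767
δ_res = (-0.300 + 1000) × 1.010767 − 1000 = 1010.464 − 1000 = 10.46‰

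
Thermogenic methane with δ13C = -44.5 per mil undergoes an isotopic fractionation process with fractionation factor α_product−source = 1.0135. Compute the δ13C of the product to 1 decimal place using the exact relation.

-31.6 per mil

δ_product = (δ_source + 1000)·α − 1000
δ_product = (-44.5 + 1000) × 1.0135 − 1000
δ_product = 968.399 − 1000 = -31.60 per mil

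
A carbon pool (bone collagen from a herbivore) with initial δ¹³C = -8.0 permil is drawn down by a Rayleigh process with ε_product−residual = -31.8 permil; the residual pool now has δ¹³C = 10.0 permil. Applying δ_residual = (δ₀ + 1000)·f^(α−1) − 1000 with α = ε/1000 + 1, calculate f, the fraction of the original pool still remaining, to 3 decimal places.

0.568

α − 1 = ε/1000 = -0.0318
(δ_res + 1000)/(δ₀ + 1000) = (10.0 + 1000)/(-8.0 + 1000) = 1010.0/992.0 = 1.018145
f = 1.018145^(1/-0.0318) = exp(ln(1.018145)/-0.0318) = exp(0.01798/-0.0318)
f = exp(-0.5655) = 0.5681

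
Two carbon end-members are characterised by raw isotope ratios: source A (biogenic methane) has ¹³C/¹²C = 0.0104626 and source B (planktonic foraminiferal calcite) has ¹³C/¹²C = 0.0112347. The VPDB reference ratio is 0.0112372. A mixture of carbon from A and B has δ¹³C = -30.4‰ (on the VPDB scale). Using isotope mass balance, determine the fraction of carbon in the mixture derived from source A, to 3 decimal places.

0.439

δ_A = (0.0104626/0.0112372 − 1)×1000 = (0.931068 − 1)×1000 = -68.932‰
δ_B = (0.0112347/0.0112372 − 1)×1000 = (0.999778 − 1)×1000 = -0.222‰
f_A = (δ_mix − δ_B)/(δ_A − δ_B) = (-30.4 − (-0.222))/(-68.932 − (-0.222))
f_A = -30.178 / -68.709 = 0.4392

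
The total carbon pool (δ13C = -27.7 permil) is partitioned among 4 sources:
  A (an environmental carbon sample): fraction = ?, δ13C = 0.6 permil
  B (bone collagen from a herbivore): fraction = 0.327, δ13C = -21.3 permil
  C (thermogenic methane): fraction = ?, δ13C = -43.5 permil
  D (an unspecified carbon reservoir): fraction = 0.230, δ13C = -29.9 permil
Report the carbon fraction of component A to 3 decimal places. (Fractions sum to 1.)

0.123

Let f_A and f_C be the unknown fractions; fractions sum to 1 so f_A + f_C = 0.443.
Mass balance: Σ fᵢ·δᵢ = δ_bulk ⇒ f_A·(0.6) + f_C·(-43.5) = -27.7 − (-13.842) = -13.858
Substitute f_C = 0.443 − f_A:
f_A·(0.6 − -43.5) = -13.858 − 0.443×(-43.5) = 5.413
f_A = 5.413 / 44.1 = 0.1227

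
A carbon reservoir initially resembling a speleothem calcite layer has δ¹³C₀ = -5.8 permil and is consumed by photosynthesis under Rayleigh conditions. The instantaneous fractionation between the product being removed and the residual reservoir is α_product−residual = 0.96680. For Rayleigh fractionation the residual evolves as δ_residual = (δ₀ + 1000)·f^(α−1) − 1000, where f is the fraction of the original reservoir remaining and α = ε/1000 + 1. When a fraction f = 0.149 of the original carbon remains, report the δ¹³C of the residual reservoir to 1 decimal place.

59.1 permil

Rayleigh residual: δ_res = (δ₀ + 1000)·f^(α−1) − 1000
α − 1 = -0.03320
f^(α−1) = 0.149^(-0.03320) = 1.065247
δ_res = (-5.8 + 1000) × 1.065247 − 1000 = 1059.068 − 1000 = 59.07 permil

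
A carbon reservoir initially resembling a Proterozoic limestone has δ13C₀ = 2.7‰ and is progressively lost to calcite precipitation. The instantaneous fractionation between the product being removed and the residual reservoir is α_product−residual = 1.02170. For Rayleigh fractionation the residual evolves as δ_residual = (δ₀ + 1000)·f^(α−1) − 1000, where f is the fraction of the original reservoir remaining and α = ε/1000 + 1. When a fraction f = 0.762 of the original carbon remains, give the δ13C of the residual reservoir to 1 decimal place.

Rayleigh residual: δ_res = (δ₀ + 1000)·f^(α−1) − 1000
α − 1 = 0.02170
f^(α−1) = 0.762^(0.02170) = 0.994119
δ_res = (2.7 + 1000) × 0.994119 − 1000 = 996.803 − 1000 = -3.20‰

-3.2‰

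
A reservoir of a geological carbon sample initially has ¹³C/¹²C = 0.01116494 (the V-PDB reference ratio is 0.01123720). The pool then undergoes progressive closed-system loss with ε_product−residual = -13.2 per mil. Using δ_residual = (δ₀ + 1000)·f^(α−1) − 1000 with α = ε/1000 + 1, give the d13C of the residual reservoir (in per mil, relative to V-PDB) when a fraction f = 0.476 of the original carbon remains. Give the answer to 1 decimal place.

3.4 per mil

δ₀ = (0.01116494/0.01123720 − 1)×1000 = (0.993570 − 1)×1000 = -6.430 per mil
α − 1 = ε/1000 = -0.0132
f^(α−1) = 0.476^(-0.0132) = 1.009847
δ_res = (-6.430 + 1000) × 1.009847 − 1000 = 1003.353 − 1000 = 3.35 per mil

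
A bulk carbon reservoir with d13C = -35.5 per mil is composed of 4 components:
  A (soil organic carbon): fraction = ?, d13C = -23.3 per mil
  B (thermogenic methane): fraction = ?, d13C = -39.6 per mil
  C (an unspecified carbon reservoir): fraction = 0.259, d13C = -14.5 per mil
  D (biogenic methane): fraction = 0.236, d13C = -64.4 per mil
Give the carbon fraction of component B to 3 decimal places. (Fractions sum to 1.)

Let f_B and f_A be the unknown fractions; fractions sum to 1 so f_B + f_A = 0.505.
Mass balance: Σ fᵢ·δᵢ = δ_bulk ⇒ f_B·(-39.6) + f_A·(-23.3) = -35.5 − (-18.954) = -16.546
Substitute f_A = 0.505 − f_B:
f_B·(-39.6 − -23.3) = -16.546 − 0.505×(-23.3) = -4.780
f_B = -4.780 / -16.3 = 0.2932

0.293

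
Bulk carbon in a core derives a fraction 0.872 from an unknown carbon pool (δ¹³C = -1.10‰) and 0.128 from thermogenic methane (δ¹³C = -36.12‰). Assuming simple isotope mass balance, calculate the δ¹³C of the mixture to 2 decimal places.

δ_mix = f_A·δ_A + f_B·δ_B
δ_mix = 0.872 × (-1.10) + 0.128 × (-36.12)
δ_mix = -0.959 + -4.623 = -5.583‰

-5.58‰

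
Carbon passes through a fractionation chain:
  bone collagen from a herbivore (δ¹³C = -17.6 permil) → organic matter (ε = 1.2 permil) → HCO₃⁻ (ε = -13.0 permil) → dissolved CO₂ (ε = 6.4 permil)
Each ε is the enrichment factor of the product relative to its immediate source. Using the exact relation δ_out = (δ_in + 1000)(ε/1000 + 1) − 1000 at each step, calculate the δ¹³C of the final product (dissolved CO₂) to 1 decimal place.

step 1: δ = (-17.60 + 1000)·(1.2/1000 + 1) − 1000 = -16.42 permil
step 2: δ = (-16.42 + 1000)·(-13.0/1000 + 1) − 1000 = -29.21 permil
step 3: δ = (-29.21 + 1000)·(6.4/1000 + 1) − 1000 = -22.99 permil

-23.0 permil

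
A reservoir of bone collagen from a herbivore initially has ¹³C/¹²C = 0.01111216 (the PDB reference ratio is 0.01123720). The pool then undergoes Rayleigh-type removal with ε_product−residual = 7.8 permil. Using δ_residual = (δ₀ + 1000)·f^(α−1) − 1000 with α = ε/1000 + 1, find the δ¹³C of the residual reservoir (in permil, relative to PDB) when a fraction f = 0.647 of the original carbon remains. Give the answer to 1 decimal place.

-14.5 permil

δ₀ = (0.01111216/0.01123720 − 1)×1000 = (0.988873 − 1)×1000 = -11.127 permil
α − 1 = ε/1000 = 0.0078
f^(α−1) = 0.647^(0.0078) = 0.996610
δ_res = (-11.127 + 1000) × 0.996610 − 1000 = 985.520 − 1000 = -14.48 permil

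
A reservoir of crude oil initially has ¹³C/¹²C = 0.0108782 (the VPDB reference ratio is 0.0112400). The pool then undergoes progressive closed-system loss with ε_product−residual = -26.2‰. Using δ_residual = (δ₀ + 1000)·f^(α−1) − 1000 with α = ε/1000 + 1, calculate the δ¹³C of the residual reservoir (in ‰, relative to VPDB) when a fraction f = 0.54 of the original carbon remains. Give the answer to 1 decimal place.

-16.4‰

δ₀ = (0.0108782/0.0112400 − 1)×1000 = (0.967811 − 1)×1000 = -32.189‰
α − 1 = ε/1000 = -0.0262
f^(α−1) = 0.54^(-0.0262) = 1.016275
δ_res = (-32.189 + 1000) × 1.016275 − 1000 = 983.563 − 1000 = -16.44‰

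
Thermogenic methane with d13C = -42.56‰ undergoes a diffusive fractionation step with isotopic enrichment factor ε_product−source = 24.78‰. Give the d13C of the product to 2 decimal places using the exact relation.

-18.83‰

Exactly, δ_product = (δ_source + 1000)·(ε/1000 + 1) − 1000.
δ_product = (-42.56 + 1000) × (24.78/1000 + 1) − 1000
δ_product = -18.835‰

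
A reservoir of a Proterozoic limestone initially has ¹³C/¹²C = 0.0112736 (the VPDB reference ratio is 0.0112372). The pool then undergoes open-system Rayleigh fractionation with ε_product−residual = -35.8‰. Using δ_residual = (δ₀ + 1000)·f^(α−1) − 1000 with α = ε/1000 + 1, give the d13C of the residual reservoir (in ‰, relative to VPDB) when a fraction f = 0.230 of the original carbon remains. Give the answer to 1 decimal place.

57.4‰

δ₀ = (0.0112736/0.0112372 − 1)×1000 = (1.003239 − 1)×1000 = 3.239‰
α − 1 = ε/1000 = -0.0358
f^(α−1) = 0.230^(-0.0358) = 1.054023
δ_res = (3.239 + 1000) × 1.054023 − 1000 = 1057.437 − 1000 = 57.44‰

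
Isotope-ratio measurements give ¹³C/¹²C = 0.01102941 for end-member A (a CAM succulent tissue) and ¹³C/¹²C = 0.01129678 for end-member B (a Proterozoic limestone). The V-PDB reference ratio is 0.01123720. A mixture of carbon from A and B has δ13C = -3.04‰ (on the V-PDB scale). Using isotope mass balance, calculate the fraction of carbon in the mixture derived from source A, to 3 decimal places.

0.351

δ_A = (0.01102941/0.01123720 − 1)×1000 = (0.981509 − 1)×1000 = -18.491‰
δ_B = (0.01129678/0.01123720 − 1)×1000 = (1.005302 − 1)×1000 = 5.302‰
f_A = (δ_mix − δ_B)/(δ_A − δ_B) = (-3.04 − (5.302))/(-18.491 − (5.302))
f_A = -8.342 / -23.793 = 0.3506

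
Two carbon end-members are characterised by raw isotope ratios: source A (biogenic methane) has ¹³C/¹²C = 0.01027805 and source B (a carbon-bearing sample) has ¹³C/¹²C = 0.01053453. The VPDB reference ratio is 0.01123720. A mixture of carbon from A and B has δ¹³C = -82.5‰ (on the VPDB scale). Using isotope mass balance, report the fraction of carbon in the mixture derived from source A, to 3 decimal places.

δ_A = (0.01027805/0.01123720 − 1)×1000 = (0.914645 − 1)×1000 = -85.355‰
δ_B = (0.01053453/0.01123720 − 1)×1000 = (0.937469 − 1)×1000 = -62.531‰
f_A = (δ_mix − δ_B)/(δ_A − δ_B) = (-82.5 − (-62.531))/(-85.355 − (-62.531))
f_A = -19.969 / -22.824 = 0.8749

0.875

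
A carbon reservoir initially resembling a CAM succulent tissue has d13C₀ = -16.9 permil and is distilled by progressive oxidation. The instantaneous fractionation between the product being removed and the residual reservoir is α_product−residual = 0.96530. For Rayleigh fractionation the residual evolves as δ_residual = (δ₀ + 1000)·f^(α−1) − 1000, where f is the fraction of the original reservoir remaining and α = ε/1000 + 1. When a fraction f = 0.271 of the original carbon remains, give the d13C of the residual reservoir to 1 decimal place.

28.7 permil

Rayleigh residual: δ_res = (δ₀ + 1000)·f^(α−1) − 1000
α − 1 = -0.03470
f^(α−1) = 0.271^(-0.03470) = 1.046348
δ_res = (-16.9 + 1000) × 1.046348 − 1000 = 1028.664 − 1000 = 28.66 permil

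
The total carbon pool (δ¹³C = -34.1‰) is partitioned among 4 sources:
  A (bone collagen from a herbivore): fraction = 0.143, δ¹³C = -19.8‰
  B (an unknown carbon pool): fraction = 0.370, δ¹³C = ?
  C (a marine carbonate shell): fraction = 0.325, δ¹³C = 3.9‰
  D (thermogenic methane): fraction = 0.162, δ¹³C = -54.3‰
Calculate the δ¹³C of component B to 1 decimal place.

-64.2‰

Isotope mass balance: δ_bulk = Σ fᵢ·δᵢ.
-34.1 = 0.143×(-19.8) + 0.370×δ_B + 0.325×(3.9) + 0.162×(-54.3)
0.370·δ_B = -34.1 − (-10.361) = -23.739
δ_B = -23.739 / 0.370 = -64.16‰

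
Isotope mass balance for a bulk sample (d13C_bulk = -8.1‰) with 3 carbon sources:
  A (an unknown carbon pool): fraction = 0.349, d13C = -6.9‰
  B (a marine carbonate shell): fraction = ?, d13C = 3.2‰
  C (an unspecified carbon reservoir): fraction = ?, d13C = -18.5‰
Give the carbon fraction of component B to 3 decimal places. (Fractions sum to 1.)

0.293

Let f_B and f_C be the unknown fractions; fractions sum to 1 so f_B + f_C = 0.651.
Mass balance: Σ fᵢ·δᵢ = δ_bulk ⇒ f_B·(3.2) + f_C·(-18.5) = -8.1 − (-2.408) = -5.692
Substitute f_C = 0.651 − f_B:
f_B·(3.2 − -18.5) = -5.692 − 0.651×(-18.5) = 6.352
f_B = 6.352 / 21.7 = 0.2927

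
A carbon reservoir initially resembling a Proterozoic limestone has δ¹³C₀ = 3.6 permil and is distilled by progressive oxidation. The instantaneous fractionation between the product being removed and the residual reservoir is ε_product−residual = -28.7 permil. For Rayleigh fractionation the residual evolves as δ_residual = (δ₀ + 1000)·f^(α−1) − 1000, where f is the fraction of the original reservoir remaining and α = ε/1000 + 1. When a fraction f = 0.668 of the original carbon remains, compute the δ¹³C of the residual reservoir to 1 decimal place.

15.3 permil

Rayleigh residual: δ_res = (δ₀ + 1000)·f^(α−1) − 1000
α = ε/1000 + 1 = 0.97130, so α − 1 = -0.02870
f^(α−1) = 0.668^(-0.02870) = 1.011647
δ_res = (3.6 + 1000) × 1.011647 − 1000 = 1015.289 − 1000 = 15.29 permil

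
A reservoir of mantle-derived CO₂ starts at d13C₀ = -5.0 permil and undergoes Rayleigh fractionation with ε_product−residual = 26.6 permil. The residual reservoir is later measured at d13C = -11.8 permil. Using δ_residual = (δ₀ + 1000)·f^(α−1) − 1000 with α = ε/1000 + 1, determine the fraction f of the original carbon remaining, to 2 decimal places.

0.77

α − 1 = ε/1000 = 0.0266
(δ_res + 1000)/(δ₀ + 1000) = (-11.8 + 1000)/(-5.0 + 1000) = 988.2/995.0 = 0.993166
f = 0.993166^(1/0.0266) = exp(ln(0.993166)/0.0266) = exp(-0.00686/0.0266)
f = exp(-0.2578) = 0.7727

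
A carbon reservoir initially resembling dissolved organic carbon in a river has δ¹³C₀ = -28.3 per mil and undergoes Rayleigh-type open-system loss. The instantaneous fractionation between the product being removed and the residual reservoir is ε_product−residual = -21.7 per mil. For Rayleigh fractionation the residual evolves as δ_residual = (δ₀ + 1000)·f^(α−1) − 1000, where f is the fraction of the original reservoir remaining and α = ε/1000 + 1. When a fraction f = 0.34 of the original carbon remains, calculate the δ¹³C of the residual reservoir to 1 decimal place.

-5.3 per mil

Rayleigh residual: δ_res = (δ₀ + 1000)·f^(α−1) − 1000
α = ε/1000 + 1 = 0.97830, so α − 1 = -0.02170
f^(α−1) = 0.34^(-0.02170) = 1.023686
δ_res = (-28.3 + 1000) × 1.023686 − 1000 = 994.716 − 1000 = -5.28 per mil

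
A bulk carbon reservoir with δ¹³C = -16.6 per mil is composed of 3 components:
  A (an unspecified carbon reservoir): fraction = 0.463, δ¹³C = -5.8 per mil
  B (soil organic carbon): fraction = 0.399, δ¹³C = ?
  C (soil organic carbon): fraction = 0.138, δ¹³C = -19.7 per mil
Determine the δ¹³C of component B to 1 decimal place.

Isotope mass balance: δ_bulk = Σ fᵢ·δᵢ.
-16.6 = 0.463×(-5.8) + 0.399×δ_B + 0.138×(-19.7)
0.399·δ_B = -16.6 − (-5.404) = -11.196
δ_B = -11.196 / 0.399 = -28.06 per mil

-28.1 per mil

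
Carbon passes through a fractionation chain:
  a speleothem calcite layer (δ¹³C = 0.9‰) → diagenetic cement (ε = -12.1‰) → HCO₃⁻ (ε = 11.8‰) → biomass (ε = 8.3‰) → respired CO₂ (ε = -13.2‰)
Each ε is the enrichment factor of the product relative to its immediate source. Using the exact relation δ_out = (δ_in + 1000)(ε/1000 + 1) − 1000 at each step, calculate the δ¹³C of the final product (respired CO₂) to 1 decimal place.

-4.6‰

step 1: δ = (0.90 + 1000)·(-12.1/1000 + 1) − 1000 = -11.21‰
step 2: δ = (-11.21 + 1000)·(11.8/1000 + 1) − 1000 = 0.46‰
step 3: δ = (0.46 + 1000)·(8.3/1000 + 1) − 1000 = 8.76‰
step 4: δ = (8.76 + 1000)·(-13.2/1000 + 1) − 1000 = -4.56‰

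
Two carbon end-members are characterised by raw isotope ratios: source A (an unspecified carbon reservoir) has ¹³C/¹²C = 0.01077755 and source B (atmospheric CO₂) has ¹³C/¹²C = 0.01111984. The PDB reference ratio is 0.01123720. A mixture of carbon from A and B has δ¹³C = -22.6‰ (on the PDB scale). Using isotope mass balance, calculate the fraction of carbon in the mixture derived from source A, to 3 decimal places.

δ_A = (0.01077755/0.01123720 − 1)×1000 = (0.959096 − 1)×1000 = -40.904‰
δ_B = (0.01111984/0.01123720 − 1)×1000 = (0.989556 − 1)×1000 = -10.444‰
f_A = (δ_mix − δ_B)/(δ_A − δ_B) = (-22.6 − (-10.444))/(-40.904 − (-10.444))
f_A = -12.156 / -30.460 = 0.3991

0.399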